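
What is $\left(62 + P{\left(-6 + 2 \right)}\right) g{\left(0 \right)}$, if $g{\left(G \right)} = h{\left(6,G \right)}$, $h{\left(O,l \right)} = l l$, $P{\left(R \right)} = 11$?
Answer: $0$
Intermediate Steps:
$h{\left(O,l \right)} = l^{2}$
$g{\left(G \right)} = G^{2}$
$\left(62 + P{\left(-6 + 2 \right)}\right) g{\left(0 \right)} = \left(62 + 11\right) 0^{2} = 73 \cdot 0 = 0$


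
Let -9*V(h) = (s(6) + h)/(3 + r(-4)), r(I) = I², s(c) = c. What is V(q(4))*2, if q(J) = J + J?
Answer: -28/171 ≈ -0.16374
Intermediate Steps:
q(J) = 2*J
V(h) = -2/57 - h/171 (V(h) = -(6 + h)/(9*(3 + (-4)²)) = -(6 + h)/(9*(3 + 16)) = -(6 + h)/(9*19) = -(6/19 + h/19)/9 = -2/57 - h/171)
V(q(4))*2 = (-2/57 - 2*4/171)*2 = (-2/57 - 1/171*8)*2 = (-2/57 - 8/171)*2 = -14/171*2 = -28/171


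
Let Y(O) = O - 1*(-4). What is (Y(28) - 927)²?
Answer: 801025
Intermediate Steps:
Y(O) = 4 + O (Y(O) = O + 4 = 4 + O)
(Y(28) - 927)² = ((4 + 28) - 927)² = (32 - 927)² = (-895)² = 801025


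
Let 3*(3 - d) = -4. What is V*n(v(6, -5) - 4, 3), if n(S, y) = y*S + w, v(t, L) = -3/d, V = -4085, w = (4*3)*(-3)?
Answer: 2659335/13 ≈ 2.0456e+5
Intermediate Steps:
w = -36 (w = 12*(-3) = -36)
d = 13/3 (d = 3 - ⅓*(-4) = 3 + 4/3 = 13/3 ≈ 4.3333)
v(t, L) = -9/13 (v(t, L) = -3/13/3 = -3*3/13 = -9/13)
n(S, y) = -36 + S*y (n(S, y) = y*S - 36 = S*y - 36 = -36 + S*y)
V*n(v(6, -5) - 4, 3) = -4085*(-36 + (-9/13 - 4)*3) = -4085*(-36 - 61/13*3) = -4085*(-36 - 183/13) = -4085*(-651/13) = 2659335/13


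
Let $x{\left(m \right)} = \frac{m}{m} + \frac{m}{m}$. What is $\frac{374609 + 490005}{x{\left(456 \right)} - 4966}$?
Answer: $- \frac{432307}{2482} \approx -174.18$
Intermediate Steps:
$x{\left(m \right)} = 2$ ($x{\left(m \right)} = 1 + 1 = 2$)
$\frac{374609 + 490005}{x{\left(456 \right)} - 4966} = \frac{374609 + 490005}{2 - 4966} = \frac{864614}{-4964} = 864614 \left(- \frac{1}{4964}\right) = - \frac{432307}{2482}$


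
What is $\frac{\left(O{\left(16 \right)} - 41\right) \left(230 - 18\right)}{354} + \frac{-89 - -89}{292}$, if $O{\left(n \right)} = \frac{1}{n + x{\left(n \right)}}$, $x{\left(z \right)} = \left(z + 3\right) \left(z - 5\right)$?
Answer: $- \frac{977744}{39825} \approx -24.551$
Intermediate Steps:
$x{\left(z \right)} = \left(-5 + z\right) \left(3 + z\right)$ ($x{\left(z \right)} = \left(3 + z\right) \left(-5 + z\right) = \left(-5 + z\right) \left(3 + z\right)$)
$O{\left(n \right)} = \frac{1}{-15 + n^{2} - n}$ ($O{\left(n \right)} = \frac{1}{n - \left(15 - n^{2} + 2 n\right)} = \frac{1}{-15 + n^{2} - n}$)
$\frac{\left(O{\left(16 \right)} - 41\right) \left(230 - 18\right)}{354} + \frac{-89 - -89}{292} = \frac{\left(\frac{1}{-15 + 16^{2} - 16} - 41\right) \left(230 - 18\right)}{354} + \frac{-89 - -89}{292} = \left(\frac{1}{-15 + 256 - 16} - 41\right) 212 \cdot \frac{1}{354} + \left(-89 + 89\right) \frac{1}{292} = \left(\frac{1}{225} - 41\right) 212 \cdot \frac{1}{354} + 0 \cdot \frac{1}{292} = \left(\frac{1}{225} - 41\right) 212 \cdot \frac{1}{354} + 0 = \left(- \frac{9224}{225}\right) 212 \cdot \frac{1}{354} + 0 = \left(- \frac{1955488}{225}\right) \frac{1}{354} + 0 = - \frac{977744}{39825} + 0 = - \frac{977744}{39825}$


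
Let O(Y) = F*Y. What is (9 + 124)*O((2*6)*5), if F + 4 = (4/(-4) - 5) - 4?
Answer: -111720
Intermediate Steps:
F = -14 (F = -4 + ((4/(-4) - 5) - 4) = -4 + ((4*(-1/4) - 5) - 4) = -4 + ((-1 - 5) - 4) = -4 + (-6 - 4) = -4 - 10 = -14)
O(Y) = -14*Y
(9 + 124)*O((2*6)*5) = (9 + 124)*(-14*2*6*5) = 133*(-168*5) = 133*(-14*60) = 133*(-840) = -111720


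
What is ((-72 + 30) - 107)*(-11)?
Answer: 1639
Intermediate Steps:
((-72 + 30) - 107)*(-11) = (-42 - 107)*(-11) = -149*(-11) = 1639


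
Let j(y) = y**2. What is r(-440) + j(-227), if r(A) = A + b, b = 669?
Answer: 51758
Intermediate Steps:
r(A) = 669 + A (r(A) = A + 669 = 669 + A)
r(-440) + j(-227) = (669 - 440) + (-227)**2 = 229 + 51529 = 51758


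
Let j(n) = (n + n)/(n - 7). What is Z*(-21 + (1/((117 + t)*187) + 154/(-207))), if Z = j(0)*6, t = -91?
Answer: 0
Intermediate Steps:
j(n) = 2*n/(-7 + n) (j(n) = (2*n)/(-7 + n) = 2*n/(-7 + n))
Z = 0 (Z = (2*0/(-7 + 0))*6 = (2*0/(-7))*6 = (2*0*(-⅐))*6 = 0*6 = 0)
Z*(-21 + (1/((117 + t)*187) + 154/(-207))) = 0*(-21 + (1/((117 - 91)*187) + 154/(-207))) = 0*(-21 + ((1/187)/26 + 154*(-1/207))) = 0*(-21 + ((1/26)*(1/187) - 154/207)) = 0*(-21 + (1/4862 - 154/207)) = 0*(-21 - 748541/1006434) = 0*(-21883655/1006434) = 0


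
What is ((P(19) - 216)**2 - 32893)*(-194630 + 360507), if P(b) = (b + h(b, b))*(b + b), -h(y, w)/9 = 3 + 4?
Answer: 585819672927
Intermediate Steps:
h(y, w) = -63 (h(y, w) = -9*(3 + 4) = -9*7 = -63)
P(b) = 2*b*(-63 + b) (P(b) = (b - 63)*(b + b) = (-63 + b)*(2*b) = 2*b*(-63 + b))
((P(19) - 216)**2 - 32893)*(-194630 + 360507) = ((2*19*(-63 + 19) - 216)**2 - 32893)*(-194630 + 360507) = ((2*19*(-44) - 216)**2 - 32893)*165877 = ((-1672 - 216)**2 - 32893)*165877 = ((-1888)**2 - 32893)*165877 = (3564544 - 32893)*165877 = 3531651*165877 = 585819672927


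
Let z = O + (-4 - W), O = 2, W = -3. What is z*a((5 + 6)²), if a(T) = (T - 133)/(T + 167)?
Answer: -1/24 ≈ -0.041667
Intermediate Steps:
z = 1 (z = 2 + (-4 - 1*(-3)) = 2 + (-4 + 3) = 2 - 1 = 1)
a(T) = (-133 + T)/(167 + T)
z*a((5 + 6)²) = 1*((-133 + (5 + 6)²)/(167 + (5 + 6)²)) = 1*((-133 + 11²)/(167 + 11²)) = 1*((-133 + 121)/(167 + 121)) = 1*(-12/288) = 1*((1/288)*(-12)) = 1*(-1/24) = -1/24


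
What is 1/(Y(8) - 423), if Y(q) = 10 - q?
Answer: -1/421 ≈ -0.0023753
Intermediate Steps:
1/(Y(8) - 423) = 1/((10 - 1*8) - 423) = 1/((10 - 8) - 423) = 1/(2 - 423) = 1/(-421) = -1/421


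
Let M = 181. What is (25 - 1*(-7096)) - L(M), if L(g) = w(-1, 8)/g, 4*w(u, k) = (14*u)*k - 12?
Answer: 1288932/181 ≈ 7121.2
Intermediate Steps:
w(u, k) = -3 + 7*k*u/2 (w(u, k) = ((14*u)*k - 12)/4 = (14*k*u - 12)/4 = (-12 + 14*k*u)/4 = -3 + 7*k*u/2)
L(g) = -31/g (L(g) = (-3 + (7/2)*8*(-1))/g = (-3 - 28)/g = -31/g)
(25 - 1*(-7096)) - L(M) = (25 - 1*(-7096)) - (-31)/181 = (25 + 7096) - (-31)/181 = 7121 - 1*(-31/181) = 7121 + 31/181 = 1288932/181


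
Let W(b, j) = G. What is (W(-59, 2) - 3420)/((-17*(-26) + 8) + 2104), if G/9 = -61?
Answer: -3969/2554 ≈ -1.5540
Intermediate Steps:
G = -549 (G = 9*(-61) = -549)
W(b, j) = -549
(W(-59, 2) - 3420)/((-17*(-26) + 8) + 2104) = (-549 - 3420)/((-17*(-26) + 8) + 2104) = -3969/((442 + 8) + 2104) = -3969/(450 + 2104) = -3969/2554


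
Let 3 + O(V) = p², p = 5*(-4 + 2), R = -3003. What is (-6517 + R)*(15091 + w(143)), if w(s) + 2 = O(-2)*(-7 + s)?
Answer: -269235120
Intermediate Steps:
p = -10 (p = 5*(-2) = -10)
O(V) = 97 (O(V) = -3 + (-10)² = -3 + 100 = 97)
w(s) = -681 + 97*s (w(s) = -2 + 97*(-7 + s) = -2 + (-679 + 97*s) = -681 + 97*s)
(-6517 + R)*(15091 + w(143)) = (-6517 - 3003)*(15091 + (-681 + 97*143)) = -9520*(15091 + (-681 + 13871)) = -9520*(15091 + 13190) = -9520*28281 = -269235120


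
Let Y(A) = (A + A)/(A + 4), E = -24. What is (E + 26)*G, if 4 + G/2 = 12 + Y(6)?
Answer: 184/5 ≈ 36.800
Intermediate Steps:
Y(A) = 2*A/(4 + A) (Y(A) = (2*A)/(4 + A) = 2*A/(4 + A))
G = 92/5 (G = -8 + 2*(12 + 2*6/(4 + 6)) = -8 + 2*(12 + 2*6/10) = -8 + 2*(12 + 2*6*(1/10)) = -8 + 2*(12 + 6/5) = -8 + 2*(66/5) = -8 + 132/5 = 92/5 ≈ 18.400)
(E + 26)*G = (-24 + 26)*(92/5) = 2*(92/5) = 184/5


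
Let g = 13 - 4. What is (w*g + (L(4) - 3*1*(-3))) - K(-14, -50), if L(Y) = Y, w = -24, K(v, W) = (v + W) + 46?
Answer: -185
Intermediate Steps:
K(v, W) = 46 + W + v (K(v, W) = (W + v) + 46 = 46 + W + v)
g = 9
(w*g + (L(4) - 3*1*(-3))) - K(-14, -50) = (-24*9 + (4 - 3*1*(-3))) - (46 - 50 - 14) = (-216 + (4 - (-9))) - 1*(-18) = (-216 + (4 - 3*(-3))) + 18 = (-216 + (4 + 9)) + 18 = (-216 + 13) + 18 = -203 + 18 = -185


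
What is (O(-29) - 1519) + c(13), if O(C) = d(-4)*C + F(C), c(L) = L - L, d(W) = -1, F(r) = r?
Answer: -1519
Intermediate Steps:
c(L) = 0
O(C) = 0 (O(C) = -C + C = 0)
(O(-29) - 1519) + c(13) = (0 - 1519) + 0 = -1519 + 0 = -1519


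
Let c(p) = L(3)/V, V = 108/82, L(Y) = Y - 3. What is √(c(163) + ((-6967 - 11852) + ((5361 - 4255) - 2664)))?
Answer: I*√20377 ≈ 142.75*I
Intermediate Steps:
L(Y) = -3 + Y
V = 54/41 (V = 108*(1/82) = 54/41 ≈ 1.3171)
c(p) = 0 (c(p) = (-3 + 3)/(54/41) = 0*(41/54) = 0)
√(c(163) + ((-6967 - 11852) + ((5361 - 4255) - 2664))) = √(0 + ((-6967 - 11852) + ((5361 - 4255) - 2664))) = √(0 + (-18819 + (1106 - 2664))) = √(0 + (-18819 - 1558)) = √(0 - 20377) = √(-20377) = I*√20377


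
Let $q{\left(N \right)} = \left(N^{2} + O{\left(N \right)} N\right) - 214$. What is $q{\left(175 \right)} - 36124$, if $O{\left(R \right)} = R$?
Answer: $24912$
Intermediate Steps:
$q{\left(N \right)} = -214 + 2 N^{2}$ ($q{\left(N \right)} = \left(N^{2} + N N\right) - 214 = \left(N^{2} + N^{2}\right) - 214 = 2 N^{2} - 214 = -214 + 2 N^{2}$)
$q{\left(175 \right)} - 36124 = \left(-214 + 2 \cdot 175^{2}\right) - 36124 = \left(-214 + 2 \cdot 30625\right) - 36124 = \left(-214 + 61250\right) - 36124 = 61036 - 36124 = 24912$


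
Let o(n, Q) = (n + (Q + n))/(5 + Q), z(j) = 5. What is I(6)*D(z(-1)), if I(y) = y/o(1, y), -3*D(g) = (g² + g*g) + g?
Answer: -605/4 ≈ -151.25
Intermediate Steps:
o(n, Q) = (Q + 2*n)/(5 + Q)
D(g) = -2*g²/3 - g/3 (D(g) = -((g² + g*g) + g)/3 = -((g² + g²) + g)/3 = -(2*g² + g)/3 = -(g + 2*g²)/3 = -2*g²/3 - g/3)
I(y) = y*(5 + y)/(2 + y) (I(y) = y/(((y + 2*1)/(5 + y))) = y/(((y + 2)/(5 + y))) = y/(((2 + y)/(5 + y))) = y*((5 + y)/(2 + y)) = y*(5 + y)/(2 + y))
I(6)*D(z(-1)) = (6*(5 + 6)/(2 + 6))*(-⅓*5*(1 + 2*5)) = (6*11/8)*(-⅓*5*(1 + 10)) = (6*(⅛)*11)*(-⅓*5*11) = (33/4)*(-55/3) = -605/4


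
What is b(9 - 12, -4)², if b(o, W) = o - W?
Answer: 1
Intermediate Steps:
b(9 - 12, -4)² = ((9 - 12) - 1*(-4))² = (-3 + 4)² = 1² = 1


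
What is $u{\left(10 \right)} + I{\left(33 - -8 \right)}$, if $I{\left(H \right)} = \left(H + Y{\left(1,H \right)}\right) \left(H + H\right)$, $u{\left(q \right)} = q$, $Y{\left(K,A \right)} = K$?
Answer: $3454$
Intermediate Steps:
$I{\left(H \right)} = 2 H \left(1 + H\right)$ ($I{\left(H \right)} = \left(H + 1\right) \left(H + H\right) = \left(1 + H\right) 2 H = 2 H \left(1 + H\right)$)
$u{\left(10 \right)} + I{\left(33 - -8 \right)} = 10 + 2 \left(33 - -8\right) \left(1 + \left(33 - -8\right)\right) = 10 + 2 \left(33 + 8\right) \left(1 + \left(33 + 8\right)\right) = 10 + 2 \cdot 41 \left(1 + 41\right) = 10 + 2 \cdot 41 \cdot 42 = 10 + 3444 = 3454$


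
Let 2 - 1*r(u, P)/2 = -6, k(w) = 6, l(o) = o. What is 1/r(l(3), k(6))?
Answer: 1/16 ≈ 0.062500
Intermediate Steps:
r(u, P) = 16 (r(u, P) = 4 - 2*(-6) = 4 + 12 = 16)
1/r(l(3), k(6)) = 1/16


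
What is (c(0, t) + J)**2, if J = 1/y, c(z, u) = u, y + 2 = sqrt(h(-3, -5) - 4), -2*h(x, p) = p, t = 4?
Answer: 2*(25*I + 28*sqrt(6))/(4*sqrt(6) + 5*I) ≈ 13.174 - 1.6195*I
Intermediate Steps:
h(x, p) = -p/2
y = -2 + I*sqrt(6)/2 (y = -2 + sqrt(-1/2*(-5) - 4) = -2 + sqrt(5/2 - 4) = -2 + sqrt(-3/2) = -2 + I*sqrt(6)/2 ≈ -2.0 + 1.2247*I)
J = 1/(-2 + I*sqrt(6)/2) ≈ -0.36364 - 0.22268*I
(c(0, t) + J)**2 = (4 + (-4/11 - I*sqrt(6)/11))**2 = (40/11 - I*sqrt(6)/11)**2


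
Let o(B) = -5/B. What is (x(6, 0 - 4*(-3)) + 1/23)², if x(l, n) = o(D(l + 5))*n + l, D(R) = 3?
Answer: 103041/529 ≈ 194.78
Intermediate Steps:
x(l, n) = l - 5*n/3 (x(l, n) = (-5/3)*n + l = (-5*⅓)*n + l = -5*n/3 + l = l - 5*n/3)
(x(6, 0 - 4*(-3)) + 1/23)² = ((6 - 5*(0 - 4*(-3))/3) + 1/23)² = ((6 - 5*(0 + 12)/3) + 1/23)² = ((6 - 5/3*12) + 1/23)² = ((6 - 20) + 1/23)² = (-14 + 1/23)² = (-321/23)² = 103041/529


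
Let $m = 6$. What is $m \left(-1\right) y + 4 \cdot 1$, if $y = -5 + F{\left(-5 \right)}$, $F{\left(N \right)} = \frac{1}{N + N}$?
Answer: $\frac{173}{5} \approx 34.6$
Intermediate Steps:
$F{\left(N \right)} = \frac{1}{2 N}$
$y = - \frac{51}{10}$ ($y = -5 + \frac{1}{2 \left(-5\right)} = -5 + \frac{1}{2} \left(- \frac{1}{5}\right) = -5 - \frac{1}{10} = - \frac{51}{10} \approx -5.1$)
$m \left(-1\right) y + 4 \cdot 1 = 6 \left(-1\right) \left(- \frac{51}{10}\right) + 4 \cdot 1 = \left(-6\right) \left(- \frac{51}{10}\right) + 4 = \frac{153}{5} + 4 = \frac{173}{5}$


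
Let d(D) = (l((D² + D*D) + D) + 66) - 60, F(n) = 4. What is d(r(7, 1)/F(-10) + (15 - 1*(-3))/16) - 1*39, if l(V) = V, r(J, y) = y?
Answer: -891/32 ≈ -27.844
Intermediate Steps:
d(D) = 6 + D + 2*D² (d(D) = (((D² + D*D) + D) + 66) - 60 = (((D² + D²) + D) + 66) - 60 = ((2*D² + D) + 66) - 60 = ((D + 2*D²) + 66) - 60 = (66 + D + 2*D²) - 60 = 6 + D + 2*D²)
d(r(7, 1)/F(-10) + (15 - 1*(-3))/16) - 1*39 = (6 + (1/4 + (15 - 1*(-3))/16)*(1 + 2*(1/4 + (15 - 1*(-3))/16))) - 1*39 = (6 + (1*(¼) + (15 + 3)*(1/16))*(1 + 2*(1*(¼) + (15 + 3)*(1/16)))) - 39 = (6 + (¼ + 18*(1/16))*(1 + 2*(¼ + 18*(1/16)))) - 39 = (6 + (¼ + 9/8)*(1 + 2*(¼ + 9/8))) - 39 = (6 + 11*(1 + 2*(11/8))/8) - 39 = (6 + 11*(1 + 11/4)/8) - 39 = (6 + (11/8)*(15/4)) - 39 = (6 + 165/32) - 39 = 357/32 - 39 = -891/32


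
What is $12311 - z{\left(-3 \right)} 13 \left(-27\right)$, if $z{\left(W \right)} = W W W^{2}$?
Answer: $40742$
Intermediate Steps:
$z{\left(W \right)} = W^{4}$ ($z{\left(W \right)} = W^{2} W^{2} = W^{4}$)
$12311 - z{\left(-3 \right)} 13 \left(-27\right) = 12311 - \left(-3\right)^{4} \cdot 13 \left(-27\right) = 12311 - 81 \cdot 13 \left(-27\right) = 12311 - 1053 \left(-27\right) = 12311 - -28431 = 12311 + 28431 = 40742$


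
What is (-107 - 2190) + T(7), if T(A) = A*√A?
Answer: -2297 + 7*√7 ≈ -2278.5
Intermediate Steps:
T(A) = A^(3/2)
(-107 - 2190) + T(7) = (-107 - 2190) + 7^(3/2) = -2297 + 7*√7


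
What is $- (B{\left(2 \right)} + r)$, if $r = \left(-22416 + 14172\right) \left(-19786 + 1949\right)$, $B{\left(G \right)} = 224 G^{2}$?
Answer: $-147049124$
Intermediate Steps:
$r = 147048228$ ($r = \left(-8244\right) \left(-17837\right) = 147048228$)
$- (B{\left(2 \right)} + r) = - (224 \cdot 2^{2} + 147048228) = - (224 \cdot 4 + 147048228) = - (896 + 147048228) = \left(-1\right) 147049124 = -147049124$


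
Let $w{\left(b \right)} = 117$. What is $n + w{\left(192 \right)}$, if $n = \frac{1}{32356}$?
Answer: $\frac{3785653}{32356} \approx 117.0$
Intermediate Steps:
$n = \frac{1}{32356} \approx 3.0906 \cdot 10^{-5}$
$n + w{\left(192 \right)} = \frac{1}{32356} + 117 = \frac{3785653}{32356}$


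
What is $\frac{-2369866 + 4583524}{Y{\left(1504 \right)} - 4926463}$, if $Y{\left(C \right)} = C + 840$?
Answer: $- \frac{737886}{1641373} \approx -0.44955$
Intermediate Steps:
$Y{\left(C \right)} = 840 + C$
$\frac{-2369866 + 4583524}{Y{\left(1504 \right)} - 4926463} = \frac{-2369866 + 4583524}{\left(840 + 1504\right) - 4926463} = \frac{2213658}{2344 - 4926463} = \frac{2213658}{-4924119} = 2213658 \left(- \frac{1}{4924119}\right) = - \frac{737886}{1641373}$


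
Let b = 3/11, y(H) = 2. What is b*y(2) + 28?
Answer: 314/11 ≈ 28.545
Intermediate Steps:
b = 3/11 (b = 3*(1/11) = 3/11 ≈ 0.27273)
b*y(2) + 28 = (3/11)*2 + 28 = 6/11 + 28 = 314/11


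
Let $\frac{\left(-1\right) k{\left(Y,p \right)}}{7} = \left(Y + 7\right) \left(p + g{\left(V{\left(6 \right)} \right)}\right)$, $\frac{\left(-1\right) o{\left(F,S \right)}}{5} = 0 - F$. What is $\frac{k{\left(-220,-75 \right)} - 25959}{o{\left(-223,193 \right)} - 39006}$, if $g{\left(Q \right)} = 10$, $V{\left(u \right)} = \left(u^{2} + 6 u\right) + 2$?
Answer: $\frac{122874}{40121} \approx 3.0626$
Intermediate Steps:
$V{\left(u \right)} = 2 + u^{2} + 6 u$
$o{\left(F,S \right)} = 5 F$ ($o{\left(F,S \right)} = - 5 \left(0 - F\right) = - 5 \left(- F\right) = 5 F$)
$k{\left(Y,p \right)} = - 7 \left(7 + Y\right) \left(10 + p\right)$ ($k{\left(Y,p \right)} = - 7 \left(Y + 7\right) \left(p + 10\right) = - 7 \left(7 + Y\right) \left(10 + p\right)$)
$\frac{k{\left(-220,-75 \right)} - 25959}{o{\left(-223,193 \right)} - 39006} = \frac{\left(-490 - -15400 - -3675 - \left(-1540\right) \left(-75\right)\right) - 25959}{5 \left(-223\right) - 39006} = \frac{\left(-490 + 15400 + 3675 - 115500\right) - 25959}{-1115 - 39006} = \frac{-96915 - 25959}{-40121} = \left(-122874\right) \left(- \frac{1}{40121}\right) = \frac{122874}{40121}$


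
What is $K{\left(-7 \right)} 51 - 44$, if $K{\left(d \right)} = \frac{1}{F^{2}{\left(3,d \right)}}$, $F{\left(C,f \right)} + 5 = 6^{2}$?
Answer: $- \frac{42233}{961} \approx -43.947$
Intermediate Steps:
$F{\left(C,f \right)} = 31$ ($F{\left(C,f \right)} = -5 + 6^{2} = -5 + 36 = 31$)
$K{\left(d \right)} = \frac{1}{961}$ ($K{\left(d \right)} = \frac{1}{31^{2}} = \frac{1}{961}$)
$K{\left(-7 \right)} 51 - 44 = \frac{1}{961} \cdot 51 - 44 = \frac{51}{961} - 44 = - \frac{42233}{961}$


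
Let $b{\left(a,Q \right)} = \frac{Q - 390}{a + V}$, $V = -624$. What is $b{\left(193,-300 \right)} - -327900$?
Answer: $\frac{141325590}{431} \approx 3.279 \cdot 10^{5}$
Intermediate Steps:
$b{\left(a,Q \right)} = \frac{-390 + Q}{-624 + a}$ ($b{\left(a,Q \right)} = \frac{Q - 390}{a - 624} = \frac{-390 + Q}{-624 + a}$)
$b{\left(193,-300 \right)} - -327900 = \frac{-390 - 300}{-624 + 193} - -327900 = \frac{1}{-431} \left(-690\right) + 327900 = \left(- \frac{1}{431}\right) \left(-690\right) + 327900 = \frac{690}{431} + 327900 = \frac{141325590}{431}$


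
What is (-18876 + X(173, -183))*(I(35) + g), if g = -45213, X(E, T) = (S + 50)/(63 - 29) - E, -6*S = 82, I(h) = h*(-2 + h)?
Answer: 14266633927/17 ≈ 8.3921e+8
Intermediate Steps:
S = -41/3 (S = -⅙*82 = -41/3 ≈ -13.667)
X(E, T) = 109/102 - E (X(E, T) = (-41/3 + 50)/(63 - 29) - E = (109/3)/34 - E = (109/3)*(1/34) - E = 109/102 - E)
(-18876 + X(173, -183))*(I(35) + g) = (-18876 + (109/102 - 1*173))*(35*(-2 + 35) - 45213) = (-18876 + (109/102 - 173))*(35*33 - 45213) = (-18876 - 17537/102)*(1155 - 45213) = -1942889/102*(-44058) = 14266633927/17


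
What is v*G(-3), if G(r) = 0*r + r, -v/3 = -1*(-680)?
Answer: 6120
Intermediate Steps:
v = -2040 (v = -(-3)*(-680) = -3*680 = -2040)
G(r) = r (G(r) = 0 + r = r)
v*G(-3) = -2040*(-3) = 6120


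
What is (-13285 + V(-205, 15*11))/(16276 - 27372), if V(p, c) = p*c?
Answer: 23555/5548 ≈ 4.2457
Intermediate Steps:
V(p, c) = c*p
(-13285 + V(-205, 15*11))/(16276 - 27372) = (-13285 + (15*11)*(-205))/(16276 - 27372) = (-13285 + 165*(-205))/(-11096) = (-13285 - 33825)*(-1/11096) = -47110*(-1/11096) = 23555/5548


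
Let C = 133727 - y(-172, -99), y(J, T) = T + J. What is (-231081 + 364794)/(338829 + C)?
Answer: 44571/157609 ≈ 0.28279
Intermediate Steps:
y(J, T) = J + T
C = 133998 (C = 133727 - (-172 - 99) = 133727 - 1*(-271) = 133727 + 271 = 133998)
(-231081 + 364794)/(338829 + C) = (-231081 + 364794)/(338829 + 133998) = 133713/472827 = 133713*(1/472827) = 44571/157609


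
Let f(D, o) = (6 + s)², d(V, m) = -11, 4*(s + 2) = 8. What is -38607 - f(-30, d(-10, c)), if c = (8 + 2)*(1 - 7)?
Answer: -38643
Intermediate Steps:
s = 0 (s = -2 + (¼)*8 = -2 + 2 = 0)
c = -60 (c = 10*(-6) = -60)
f(D, o) = 36 (f(D, o) = (6 + 0)² = 6² = 36)
-38607 - f(-30, d(-10, c)) = -38607 - 1*36 = -38607 - 36 = -38643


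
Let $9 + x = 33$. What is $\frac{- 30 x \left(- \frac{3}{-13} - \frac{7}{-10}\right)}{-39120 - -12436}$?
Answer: $\frac{2178}{86723} \approx 0.025114$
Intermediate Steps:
$x = 24$ ($x = -9 + 33 = 24$)
$\frac{- 30 x \left(- \frac{3}{-13} - \frac{7}{-10}\right)}{-39120 - -12436} = \frac{\left(-30\right) 24 \left(- \frac{3}{-13} - \frac{7}{-10}\right)}{-39120 - -12436} = \frac{\left(-720\right) \left(\left(-3\right) \left(- \frac{1}{13}\right) - - \frac{7}{10}\right)}{-39120 + 12436} = \frac{\left(-720\right) \left(\frac{3}{13} + \frac{7}{10}\right)}{-26684} = \left(-720\right) \frac{121}{130} \left(- \frac{1}{26684}\right) = \left(- \frac{8712}{13}\right) \left(- \frac{1}{26684}\right) = \frac{2178}{86723}$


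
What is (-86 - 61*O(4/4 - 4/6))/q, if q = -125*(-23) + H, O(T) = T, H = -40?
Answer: -319/8505 ≈ -0.037507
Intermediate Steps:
q = 2835 (q = -125*(-23) - 40 = 2875 - 40 = 2835)
(-86 - 61*O(4/4 - 4/6))/q = (-86 - 61*(4/4 - 4/6))/2835 = (-86 - 61*(4*(¼) - 4*⅙))*(1/2835) = (-86 - 61*(1 - ⅔))*(1/2835) = (-86 - 61*⅓)*(1/2835) = (-86 - 61/3)*(1/2835) = -319/3*1/2835 = -319/8505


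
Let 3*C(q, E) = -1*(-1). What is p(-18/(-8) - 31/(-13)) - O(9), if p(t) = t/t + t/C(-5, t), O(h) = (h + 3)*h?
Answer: -4841/52 ≈ -93.096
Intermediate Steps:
C(q, E) = ⅓ (C(q, E) = (-1*(-1))/3 = (⅓)*1 = ⅓)
O(h) = h*(3 + h) (O(h) = (3 + h)*h = h*(3 + h))
p(t) = 1 + 3*t (p(t) = t/t + t/(⅓) = 1 + t*3 = 1 + 3*t)
p(-18/(-8) - 31/(-13)) - O(9) = (1 + 3*(-18/(-8) - 31/(-13))) - 9*(3 + 9) = (1 + 3*(-18*(-⅛) - 31*(-1/13))) - 9*12 = (1 + 3*(9/4 + 31/13)) - 1*108 = (1 + 3*(241/52)) - 108 = (1 + 723/52) - 108 = 775/52 - 108 = -4841/52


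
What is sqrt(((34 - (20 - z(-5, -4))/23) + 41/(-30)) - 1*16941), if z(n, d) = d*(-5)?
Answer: I*sqrt(15217530)/30 ≈ 130.03*I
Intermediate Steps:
z(n, d) = -5*d
sqrt(((34 - (20 - z(-5, -4))/23) + 41/(-30)) - 1*16941) = sqrt(((34 - (20 - (-5)*(-4))/23) + 41/(-30)) - 1*16941) = sqrt(((34 - (20 - 1*20)/23) + 41*(-1/30)) - 16941) = sqrt(((34 - (20 - 20)/23) - 41/30) - 16941) = sqrt(((34 - 0/23) - 41/30) - 16941) = sqrt(((34 - 1*0) - 41/30) - 16941) = sqrt(((34 + 0) - 41/30) - 16941) = sqrt((34 - 41/30) - 16941) = sqrt(979/30 - 16941) = sqrt(-507251/30) = I*sqrt(15217530)/30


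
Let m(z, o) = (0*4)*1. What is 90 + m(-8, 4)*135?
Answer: 90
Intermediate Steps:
m(z, o) = 0 (m(z, o) = 0*1 = 0)
90 + m(-8, 4)*135 = 90 + 0*135 = 90 + 0 = 90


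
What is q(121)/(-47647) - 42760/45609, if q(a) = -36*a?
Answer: -1838712916/2173132023 ≈ -0.84611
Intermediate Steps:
q(121)/(-47647) - 42760/45609 = -36*121/(-47647) - 42760/45609 = -4356*(-1/47647) - 42760*1/45609 = 4356/47647 - 42760/45609 = -1838712916/2173132023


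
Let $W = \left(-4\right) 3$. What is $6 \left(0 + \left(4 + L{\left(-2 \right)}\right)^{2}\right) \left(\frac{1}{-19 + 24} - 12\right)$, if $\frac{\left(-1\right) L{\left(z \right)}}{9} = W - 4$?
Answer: $- \frac{7754016}{5} \approx -1.5508 \cdot 10^{6}$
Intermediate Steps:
$W = -12$
$L{\left(z \right)} = 144$ ($L{\left(z \right)} = - 9 \left(-12 - 4\right) = \left(-9\right) \left(-16\right) = 144$)
$6 \left(0 + \left(4 + L{\left(-2 \right)}\right)^{2}\right) \left(\frac{1}{-19 + 24} - 12\right) = 6 \left(0 + \left(4 + 144\right)^{2}\right) \left(\frac{1}{-19 + 24} - 12\right) = 6 \left(0 + 148^{2}\right) \left(\frac{1}{5} - 12\right) = 6 \left(0 + 21904\right) \left(\frac{1}{5} - 12\right) = 6 \cdot 21904 \left(- \frac{59}{5}\right) = 131424 \left(- \frac{59}{5}\right) = - \frac{7754016}{5}$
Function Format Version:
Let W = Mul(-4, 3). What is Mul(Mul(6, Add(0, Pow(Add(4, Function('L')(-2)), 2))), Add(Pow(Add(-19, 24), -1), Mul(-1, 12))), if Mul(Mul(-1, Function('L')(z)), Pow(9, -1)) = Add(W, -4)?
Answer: Rational(-7754016, 5) ≈ -1.5508e+6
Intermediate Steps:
W = -12
Function('L')(z) = 144 (Function('L')(z) = Mul(-9, Add(-12, -4)) = Mul(-9, -16) = 144)
Mul(Mul(6, Add(0, Pow(Add(4, Function('L')(-2)), 2))), Add(Pow(Add(-19, 24), -1), Mul(-1, 12))) = Mul(Mul(6, Add(0, Pow(Add(4, 144), 2))), Add(Pow(Add(-19, 24), -1), Mul(-1, 12))) = Mul(Mul(6, Add(0, Pow(148, 2))), Add(Pow(5, -1), -12)) = Mul(Mul(6, Add(0, 21904)), Add(Rational(1, 5), -12)) = Mul(Mul(6, 21904), Rational(-59, 5)) = Mul(131424, Rational(-59, 5)) = Rational(-7754016, 5)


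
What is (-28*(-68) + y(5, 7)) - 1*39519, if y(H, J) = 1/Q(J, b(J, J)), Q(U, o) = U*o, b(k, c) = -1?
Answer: -263306/7 ≈ -37615.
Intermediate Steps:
y(H, J) = -1/J (y(H, J) = 1/(J*(-1)) = 1/(-J) = -1/J)
(-28*(-68) + y(5, 7)) - 1*39519 = (-28*(-68) - 1/7) - 1*39519 = (1904 - 1*⅐) - 39519 = (1904 - ⅐) - 39519 = 13327/7 - 39519 = -263306/7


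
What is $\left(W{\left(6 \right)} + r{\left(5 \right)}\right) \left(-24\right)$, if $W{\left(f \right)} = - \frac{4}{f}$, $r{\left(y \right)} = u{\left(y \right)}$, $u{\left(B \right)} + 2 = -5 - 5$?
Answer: $304$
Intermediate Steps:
$u{\left(B \right)} = -12$ ($u{\left(B \right)} = -2 - 10 = -12$)
$r{\left(y \right)} = -12$
$\left(W{\left(6 \right)} + r{\left(5 \right)}\right) \left(-24\right) = \left(- \frac{4}{6} - 12\right) \left(-24\right) = \left(\left(-4\right) \frac{1}{6} - 12\right) \left(-24\right) = \left(- \frac{2}{3} - 12\right) \left(-24\right) = \left(- \frac{38}{3}\right) \left(-24\right) = 304$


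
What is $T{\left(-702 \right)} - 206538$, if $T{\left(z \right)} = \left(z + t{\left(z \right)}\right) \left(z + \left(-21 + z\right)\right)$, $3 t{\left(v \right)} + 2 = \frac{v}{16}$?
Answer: $\frac{6524821}{8} \approx 8.156 \cdot 10^{5}$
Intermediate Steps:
$t{\left(v \right)} = - \frac{2}{3} + \frac{v}{48}$ ($t{\left(v \right)} = - \frac{2}{3} + \frac{v \frac{1}{16}}{3} = - \frac{2}{3} + \frac{\frac{1}{16} v}{3} = - \frac{2}{3} + \frac{v}{48}$)
$T{\left(z \right)} = \left(-21 + 2 z\right) \left(- \frac{2}{3} + \frac{49 z}{48}\right)$ ($T{\left(z \right)} = \left(z + \left(- \frac{2}{3} + \frac{z}{48}\right)\right) \left(z + \left(-21 + z\right)\right) = \left(- \frac{2}{3} + \frac{49 z}{48}\right) \left(-21 + 2 z\right) = \left(-21 + 2 z\right) \left(- \frac{2}{3} + \frac{49 z}{48}\right)$)
$T{\left(-702 \right)} - 206538 = \left(14 - - \frac{127881}{8} + \frac{49 \left(-702\right)^{2}}{24}\right) - 206538 = \left(14 + \frac{127881}{8} + \frac{49}{24} \cdot 492804\right) - 206538 = \left(14 + \frac{127881}{8} + \frac{2012283}{2}\right) - 206538 = \frac{8177125}{8} - 206538 = \frac{6524821}{8}$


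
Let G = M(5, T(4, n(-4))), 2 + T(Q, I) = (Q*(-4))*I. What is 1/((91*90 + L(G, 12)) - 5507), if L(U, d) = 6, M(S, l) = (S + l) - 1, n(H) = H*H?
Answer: 1/2689 ≈ 0.00037189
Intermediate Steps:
n(H) = H²
T(Q, I) = -2 - 4*I*Q (T(Q, I) = -2 + (Q*(-4))*I = -2 + (-4*Q)*I = -2 - 4*I*Q)
M(S, l) = -1 + S + l
G = -254 (G = -1 + 5 + (-2 - 4*(-4)²*4) = -1 + 5 + (-2 - 4*16*4) = -1 + 5 + (-2 - 256) = -1 + 5 - 258 = -254)
1/((91*90 + L(G, 12)) - 5507) = 1/((91*90 + 6) - 5507) = 1/((8190 + 6) - 5507) = 1/(8196 - 5507) = 1/2689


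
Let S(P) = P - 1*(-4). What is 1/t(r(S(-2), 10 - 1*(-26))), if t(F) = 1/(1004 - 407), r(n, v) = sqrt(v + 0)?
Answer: 597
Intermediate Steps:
S(P) = 4 + P (S(P) = P + 4 = 4 + P)
r(n, v) = sqrt(v)
t(F) = 1/597
1/t(r(S(-2), 10 - 1*(-26))) = 1/(1/597) = 597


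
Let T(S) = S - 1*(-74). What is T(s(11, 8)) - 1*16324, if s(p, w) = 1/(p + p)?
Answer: -357499/22 ≈ -16250.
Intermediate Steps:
s(p, w) = 1/(2*p)
T(S) = 74 + S (T(S) = S + 74 = 74 + S)
T(s(11, 8)) - 1*16324 = (74 + (1/2)/11) - 1*16324 = (74 + (1/2)*(1/11)) - 16324 = (74 + 1/22) - 16324 = 1629/22 - 16324 = -357499/22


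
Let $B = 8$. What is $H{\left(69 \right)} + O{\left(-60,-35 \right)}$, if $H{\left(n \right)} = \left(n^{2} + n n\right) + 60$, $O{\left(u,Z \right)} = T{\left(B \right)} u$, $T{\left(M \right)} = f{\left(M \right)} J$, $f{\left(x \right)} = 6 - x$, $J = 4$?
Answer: $10062$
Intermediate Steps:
$T{\left(M \right)} = 24 - 4 M$ ($T{\left(M \right)} = \left(6 - M\right) 4 = 24 - 4 M$)
$O{\left(u,Z \right)} = - 8 u$ ($O{\left(u,Z \right)} = \left(24 - 32\right) u = - 8 u$)
$H{\left(n \right)} = 60 + 2 n^{2}$ ($H{\left(n \right)} = \left(n^{2} + n^{2}\right) + 60 = 2 n^{2} + 60 = 60 + 2 n^{2}$)
$H{\left(69 \right)} + O{\left(-60,-35 \right)} = \left(60 + 2 \cdot 69^{2}\right) - -480 = \left(60 + 2 \cdot 4761\right) + 480 = \left(60 + 9522\right) + 480 = 9582 + 480 = 10062$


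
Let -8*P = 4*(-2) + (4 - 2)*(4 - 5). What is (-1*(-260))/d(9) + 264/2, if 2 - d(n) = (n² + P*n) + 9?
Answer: 51364/397 ≈ 129.38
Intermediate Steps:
P = 5/4 (P = -(4*(-2) + (4 - 2)*(4 - 5))/8 = -(-8 + 2*(-1))/8 = -(-8 - 2)/8 = -⅛*(-10) = 5/4 ≈ 1.2500)
d(n) = -7 - n² - 5*n/4 (d(n) = 2 - ((n² + 5*n/4) + 9) = 2 - (9 + n² + 5*n/4) = 2 + (-9 - n² - 5*n/4) = -7 - n² - 5*n/4)
(-1*(-260))/d(9) + 264/2 = (-1*(-260))/(-7 - 1*9² - 5/4*9) + 264/2 = 260/(-7 - 1*81 - 45/4) + 264*(½) = 260/(-7 - 81 - 45/4) + 132 = 260/(-397/4) + 132 = 260*(-4/397) + 132 = -1040/397 + 132 = 51364/397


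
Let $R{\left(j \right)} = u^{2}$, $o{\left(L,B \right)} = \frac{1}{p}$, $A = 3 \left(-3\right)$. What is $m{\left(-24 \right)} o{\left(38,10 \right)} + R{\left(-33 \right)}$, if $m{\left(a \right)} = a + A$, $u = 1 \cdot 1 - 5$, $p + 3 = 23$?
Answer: $\frac{287}{20} \approx 14.35$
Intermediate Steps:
$p = 20$ ($p = -3 + 23 = 20$)
$A = -9$
$u = -4$ ($u = 1 - 5 = -4$)
$o{\left(L,B \right)} = \frac{1}{20}$
$m{\left(a \right)} = -9 + a$ ($m{\left(a \right)} = a - 9 = -9 + a$)
$R{\left(j \right)} = 16$ ($R{\left(j \right)} = \left(-4\right)^{2} = 16$)
$m{\left(-24 \right)} o{\left(38,10 \right)} + R{\left(-33 \right)} = \left(-9 - 24\right) \frac{1}{20} + 16 = \left(-33\right) \frac{1}{20} + 16 = - \frac{33}{20} + 16 = \frac{287}{20}$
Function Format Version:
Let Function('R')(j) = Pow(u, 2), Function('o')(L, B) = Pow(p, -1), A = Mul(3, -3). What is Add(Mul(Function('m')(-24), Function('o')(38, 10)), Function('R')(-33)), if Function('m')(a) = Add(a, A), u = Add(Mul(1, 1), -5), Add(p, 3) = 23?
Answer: Rational(287, 20) ≈ 14.350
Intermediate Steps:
p = 20 (p = Add(-3, 23) = 20)
A = -9
u = -4 (u = Add(1, -5) = -4)
Function('o')(L, B) = Rational(1, 20) (Function('o')(L, B) = Pow(20, -1) = Rational(1, 20))
Function('m')(a) = Add(-9, a) (Function('m')(a) = Add(a, -9) = Add(-9, a))
Function('R')(j) = 16 (Function('R')(j) = Pow(-4, 2) = 16)
Add(Mul(Function('m')(-24), Function('o')(38, 10)), Function('R')(-33)) = Add(Mul(Add(-9, -24), Rational(1, 20)), 16) = Add(Mul(-33, Rational(1, 20)), 16) = Add(Rational(-33, 20), 16) = Rational(287, 20)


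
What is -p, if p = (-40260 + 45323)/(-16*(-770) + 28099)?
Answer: -5063/40419 ≈ -0.12526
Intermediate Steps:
p = 5063/40419 (p = 5063/(12320 + 28099) = 5063/40419 ≈ 0.12526)
-p = -1*5063/40419 = -5063/40419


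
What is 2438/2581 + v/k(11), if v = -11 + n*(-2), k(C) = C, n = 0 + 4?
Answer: -22221/28391 ≈ -0.78268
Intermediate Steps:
n = 4
v = -19 (v = -11 + 4*(-2) = -11 - 8 = -19)
2438/2581 + v/k(11) = 2438/2581 - 19/11 = -22221/28391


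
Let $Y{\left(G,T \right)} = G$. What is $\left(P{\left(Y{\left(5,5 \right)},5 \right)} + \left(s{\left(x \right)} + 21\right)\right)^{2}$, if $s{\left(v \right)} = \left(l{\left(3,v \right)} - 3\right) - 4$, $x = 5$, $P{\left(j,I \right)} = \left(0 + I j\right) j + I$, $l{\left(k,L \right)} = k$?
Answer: $21609$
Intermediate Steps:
$P{\left(j,I \right)} = I + I j^{2}$ ($P{\left(j,I \right)} = I j j + I = I j^{2} + I = I + I j^{2}$)
$s{\left(v \right)} = -4$ ($s{\left(v \right)} = \left(3 - 3\right) - 4 = 0 - 4 = -4$)
$\left(P{\left(Y{\left(5,5 \right)},5 \right)} + \left(s{\left(x \right)} + 21\right)\right)^{2} = \left(5 \left(1 + 5^{2}\right) + \left(-4 + 21\right)\right)^{2} = \left(5 \left(1 + 25\right) + 17\right)^{2} = \left(5 \cdot 26 + 17\right)^{2} = \left(130 + 17\right)^{2} = 147^{2} = 21609$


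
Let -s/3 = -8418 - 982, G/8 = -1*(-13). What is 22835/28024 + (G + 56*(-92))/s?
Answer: 62810231/98784600 ≈ 0.63583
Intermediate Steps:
G = 104 (G = 8*(-1*(-13)) = 8*13 = 104)
s = 28200 (s = -3*(-8418 - 982) = -3*(-9400) = 28200)
22835/28024 + (G + 56*(-92))/s = 22835/28024 + (104 + 56*(-92))/28200 = 22835*(1/28024) + (104 - 5152)*(1/28200) = 22835/28024 - 5048*1/28200 = 22835/28024 - 631/3525 = 62810231/98784600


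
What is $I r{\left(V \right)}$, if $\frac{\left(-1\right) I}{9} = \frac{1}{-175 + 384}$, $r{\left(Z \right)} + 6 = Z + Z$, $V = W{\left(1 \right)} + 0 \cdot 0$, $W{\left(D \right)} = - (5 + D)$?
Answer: $\frac{162}{209} \approx 0.77512$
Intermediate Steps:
$W{\left(D \right)} = -5 - D$
$V = -6$ ($V = \left(-5 - 1\right) + 0 \cdot 0 = \left(-5 - 1\right) + 0 = -6 + 0 = -6$)
$r{\left(Z \right)} = -6 + 2 Z$ ($r{\left(Z \right)} = -6 + \left(Z + Z\right) = -6 + 2 Z$)
$I = - \frac{9}{209}$ ($I = - \frac{9}{-175 + 384} = - \frac{9}{209} \approx -0.043062$)
$I r{\left(V \right)} = - \frac{9 \left(-6 + 2 \left(-6\right)\right)}{209} = - \frac{9 \left(-6 - 12\right)}{209} = \left(- \frac{9}{209}\right) \left(-18\right) = \frac{162}{209}$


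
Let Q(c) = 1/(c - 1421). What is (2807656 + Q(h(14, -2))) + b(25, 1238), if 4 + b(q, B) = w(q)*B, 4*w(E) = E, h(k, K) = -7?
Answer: 4020376205/1428 ≈ 2.8154e+6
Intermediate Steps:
w(E) = E/4
Q(c) = 1/(-1421 + c)
b(q, B) = -4 + B*q/4 (b(q, B) = -4 + (q/4)*B = -4 + B*q/4)
(2807656 + Q(h(14, -2))) + b(25, 1238) = (2807656 + 1/(-1421 - 7)) + (-4 + (1/4)*1238*25) = (2807656 + 1/(-1428)) + (-4 + 15475/2) = (2807656 - 1/1428) + 15467/2 = 4009332767/1428 + 15467/2 = 4020376205/1428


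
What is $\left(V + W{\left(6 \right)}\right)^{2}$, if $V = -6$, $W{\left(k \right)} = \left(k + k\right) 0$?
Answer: $36$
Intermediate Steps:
$W{\left(k \right)} = 0$ ($W{\left(k \right)} = 2 k 0 = 0$)
$\left(V + W{\left(6 \right)}\right)^{2} = \left(-6 + 0\right)^{2} = \left(-6\right)^{2} = 36$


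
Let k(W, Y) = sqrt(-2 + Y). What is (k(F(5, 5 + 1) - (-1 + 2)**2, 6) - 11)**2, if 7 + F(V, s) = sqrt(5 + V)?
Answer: 81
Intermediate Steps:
F(V, s) = -7 + sqrt(5 + V)
(k(F(5, 5 + 1) - (-1 + 2)**2, 6) - 11)**2 = (sqrt(-2 + 6) - 11)**2 = (sqrt(4) - 11)**2 = (2 - 11)**2 = (-9)**2 = 81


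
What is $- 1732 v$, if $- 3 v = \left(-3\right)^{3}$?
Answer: $-15588$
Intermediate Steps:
$v = 9$ ($v = - \frac{\left(-3\right)^{3}}{3} = \left(- \frac{1}{3}\right) \left(-27\right) = 9$)
$- 1732 v = \left(-1732\right) 9 = -15588$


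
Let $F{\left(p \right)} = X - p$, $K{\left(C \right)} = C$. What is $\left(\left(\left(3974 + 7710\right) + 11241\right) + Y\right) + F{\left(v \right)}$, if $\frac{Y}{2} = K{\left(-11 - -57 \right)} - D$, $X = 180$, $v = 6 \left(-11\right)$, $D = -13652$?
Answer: $50567$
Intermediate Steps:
$v = -66$
$F{\left(p \right)} = 180 - p$
$Y = 27396$ ($Y = 2 \left(\left(-11 - -57\right) - -13652\right) = 2 \left(\left(-11 + 57\right) + 13652\right) = 2 \left(46 + 13652\right) = 2 \cdot 13698 = 27396$)
$\left(\left(\left(3974 + 7710\right) + 11241\right) + Y\right) + F{\left(v \right)} = \left(\left(\left(3974 + 7710\right) + 11241\right) + 27396\right) + \left(180 - -66\right) = \left(\left(11684 + 11241\right) + 27396\right) + \left(180 + 66\right) = \left(22925 + 27396\right) + 246 = 50321 + 246 = 50567$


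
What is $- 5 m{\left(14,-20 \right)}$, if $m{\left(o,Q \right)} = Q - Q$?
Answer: $0$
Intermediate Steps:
$m{\left(o,Q \right)} = 0$
$- 5 m{\left(14,-20 \right)} = \left(-5\right) 0 = 0$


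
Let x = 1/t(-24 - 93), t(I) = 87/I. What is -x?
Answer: 39/29 ≈ 1.3448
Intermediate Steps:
x = -39/29 (x = 1/(87/(-24 - 93)) = 1/(87/(-117)) = 1/(87*(-1/117)) = 1/(-29/39) = -39/29 ≈ -1.3448)
-x = -1*(-39/29) = 39/29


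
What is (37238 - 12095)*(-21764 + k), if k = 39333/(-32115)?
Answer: -5858236807533/10705 ≈ -5.4724e+8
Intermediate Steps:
k = -13111/10705 (k = 39333*(-1/32115) = -13111/10705 ≈ -1.2248)
(37238 - 12095)*(-21764 + k) = (37238 - 12095)*(-21764 - 13111/10705) = 25143*(-232996731/10705) = -5858236807533/10705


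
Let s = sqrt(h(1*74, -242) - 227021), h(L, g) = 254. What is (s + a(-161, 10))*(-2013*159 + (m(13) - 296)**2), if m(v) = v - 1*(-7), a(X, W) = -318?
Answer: 77557338 - 243891*I*sqrt(226767) ≈ 7.7557e+7 - 1.1614e+8*I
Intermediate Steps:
m(v) = 7 + v (m(v) = v + 7 = 7 + v)
s = I*sqrt(226767) (s = sqrt(254 - 227021) = sqrt(-226767) = I*sqrt(226767) ≈ 476.2*I)
(s + a(-161, 10))*(-2013*159 + (m(13) - 296)**2) = (I*sqrt(226767) - 318)*(-2013*159 + ((7 + 13) - 296)**2) = (-318 + I*sqrt(226767))*(-320067 + (20 - 296)**2) = (-318 + I*sqrt(226767))*(-320067 + (-276)**2) = (-318 + I*sqrt(226767))*(-320067 + 76176) = (-318 + I*sqrt(226767))*(-243891) = 77557338 - 243891*I*sqrt(226767)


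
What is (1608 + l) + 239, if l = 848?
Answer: 2695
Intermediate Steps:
(1608 + l) + 239 = (1608 + 848) + 239 = 2456 + 239 = 2695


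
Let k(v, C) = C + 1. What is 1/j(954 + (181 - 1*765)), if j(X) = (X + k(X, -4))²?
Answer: 1/134689 ≈ 7.4245e-6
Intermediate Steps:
k(v, C) = 1 + C
j(X) = (-3 + X)² (j(X) = (X + (1 - 4))² = (X - 3)² = (-3 + X)²)
1/j(954 + (181 - 1*765)) = 1/((-3 + (954 + (181 - 1*765)))²) = 1/((-3 + (954 + (181 - 765)))²) = 1/((-3 + (954 - 584))²) = 1/((-3 + 370)²) = 1/(367²) = 1/134689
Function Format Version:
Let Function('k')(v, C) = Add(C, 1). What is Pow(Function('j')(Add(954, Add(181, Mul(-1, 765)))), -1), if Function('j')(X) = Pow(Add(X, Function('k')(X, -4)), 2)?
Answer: Rational(1, 134689) ≈ 7.4245e-6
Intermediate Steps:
Function('k')(v, C) = Add(1, C)
Function('j')(X) = Pow(Add(-3, X), 2) (Function('j')(X) = Pow(Add(X, Add(1, -4)), 2) = Pow(Add(X, -3), 2) = Pow(Add(-3, X), 2))
Pow(Function('j')(Add(954, Add(181, Mul(-1, 765)))), -1) = Pow(Pow(Add(-3, Add(954, Add(181, Mul(-1, 765)))), 2), -1) = Pow(Pow(Add(-3, Add(954, Add(181, -765))), 2), -1) = Pow(Pow(Add(-3, Add(954, -584)), 2), -1) = Pow(Pow(Add(-3, 370), 2), -1) = Pow(Pow(367, 2), -1) = Pow(134689, -1) = Rational(1, 134689)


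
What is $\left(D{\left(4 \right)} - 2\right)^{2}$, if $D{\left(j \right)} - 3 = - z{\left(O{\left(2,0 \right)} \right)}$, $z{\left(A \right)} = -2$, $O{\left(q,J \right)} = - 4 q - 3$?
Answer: $9$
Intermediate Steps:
$O{\left(q,J \right)} = -3 - 4 q$
$D{\left(j \right)} = 5$ ($D{\left(j \right)} = 3 - -2 = 3 + 2 = 5$)
$\left(D{\left(4 \right)} - 2\right)^{2} = \left(5 - 2\right)^{2} = 3^{2} = 9$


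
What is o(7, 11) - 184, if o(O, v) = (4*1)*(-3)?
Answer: -196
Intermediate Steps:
o(O, v) = -12 (o(O, v) = 4*(-3) = -12)
o(7, 11) - 184 = -12 - 184 = -196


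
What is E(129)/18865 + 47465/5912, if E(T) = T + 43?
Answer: 896444089/111529880 ≈ 8.0377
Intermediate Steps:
E(T) = 43 + T
E(129)/18865 + 47465/5912 = (43 + 129)/18865 + 47465/5912 = 172*(1/18865) + 47465*(1/5912) = 172/18865 + 47465/5912 = 896444089/111529880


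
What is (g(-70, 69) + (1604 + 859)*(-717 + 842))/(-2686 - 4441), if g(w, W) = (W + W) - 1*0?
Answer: -308013/7127 ≈ -43.218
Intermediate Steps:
g(w, W) = 2*W (g(w, W) = 2*W + 0 = 2*W)
(g(-70, 69) + (1604 + 859)*(-717 + 842))/(-2686 - 4441) = (2*69 + (1604 + 859)*(-717 + 842))/(-2686 - 4441) = (138 + 2463*125)/(-7127) = (138 + 307875)*(-1/7127) = 308013*(-1/7127) = -308013/7127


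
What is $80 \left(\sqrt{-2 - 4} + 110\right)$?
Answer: $8800 + 80 i \sqrt{6} \approx 8800.0 + 195.96 i$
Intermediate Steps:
$80 \left(\sqrt{-2 - 4} + 110\right) = 80 \left(\sqrt{-6} + 110\right) = 80 \left(i \sqrt{6} + 110\right) = 80 \left(110 + i \sqrt{6}\right) = 8800 + 80 i \sqrt{6}$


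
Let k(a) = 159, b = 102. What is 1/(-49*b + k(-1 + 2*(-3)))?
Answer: -1/4839 ≈ -0.00020665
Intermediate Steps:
1/(-49*b + k(-1 + 2*(-3))) = 1/(-49*102 + 159) = 1/(-4998 + 159) = 1/(-4839) = -1/4839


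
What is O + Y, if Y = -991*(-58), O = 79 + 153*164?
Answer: 82649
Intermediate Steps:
O = 25171 (O = 79 + 25092 = 25171)
Y = 57478
O + Y = 25171 + 57478 = 82649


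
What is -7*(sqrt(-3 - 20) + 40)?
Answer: -280 - 7*I*sqrt(23) ≈ -280.0 - 33.571*I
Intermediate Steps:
-7*(sqrt(-3 - 20) + 40) = -7*(sqrt(-23) + 40) = -7*(I*sqrt(23) + 40) = -7*(40 + I*sqrt(23)) = -280 - 7*I*sqrt(23)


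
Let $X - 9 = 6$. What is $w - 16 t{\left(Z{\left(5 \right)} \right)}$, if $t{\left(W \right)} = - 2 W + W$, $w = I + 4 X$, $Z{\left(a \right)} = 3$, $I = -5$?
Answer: $103$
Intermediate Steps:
$X = 15$ ($X = 9 + 6 = 15$)
$w = 55$ ($w = -5 + 4 \cdot 15 = -5 + 60 = 55$)
$t{\left(W \right)} = - W$
$w - 16 t{\left(Z{\left(5 \right)} \right)} = 55 - 16 \left(\left(-1\right) 3\right) = 55 - -48 = 55 + 48 = 103$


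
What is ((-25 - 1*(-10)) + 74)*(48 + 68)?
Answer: 6844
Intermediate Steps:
((-25 - 1*(-10)) + 74)*(48 + 68) = ((-25 + 10) + 74)*116 = (-15 + 74)*116 = 59*116 = 6844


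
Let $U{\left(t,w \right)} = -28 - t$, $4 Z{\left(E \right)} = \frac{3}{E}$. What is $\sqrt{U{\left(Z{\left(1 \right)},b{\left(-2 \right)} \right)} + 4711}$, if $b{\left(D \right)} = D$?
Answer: $\frac{3 \sqrt{2081}}{2} \approx 68.427$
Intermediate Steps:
$Z{\left(E \right)} = \frac{3}{4 E}$ ($Z{\left(E \right)} = \frac{3 \frac{1}{E}}{4} = \frac{3}{4 E}$)
$\sqrt{U{\left(Z{\left(1 \right)},b{\left(-2 \right)} \right)} + 4711} = \sqrt{\left(-28 - \frac{3}{4 \cdot 1}\right) + 4711} = \sqrt{\left(-28 - \frac{3}{4} \cdot 1\right) + 4711} = \sqrt{\left(-28 - \frac{3}{4}\right) + 4711} = \sqrt{- \frac{115}{4} + 4711} = \sqrt{\frac{18729}{4}} = \frac{3 \sqrt{2081}}{2}$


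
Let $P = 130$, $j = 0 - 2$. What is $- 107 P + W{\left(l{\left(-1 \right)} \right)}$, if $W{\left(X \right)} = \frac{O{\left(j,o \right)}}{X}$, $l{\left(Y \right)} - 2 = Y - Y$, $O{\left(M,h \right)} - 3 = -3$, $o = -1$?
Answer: $-13910$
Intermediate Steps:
$j = -2$
$O{\left(M,h \right)} = 0$ ($O{\left(M,h \right)} = 3 - 3 = 0$)
$l{\left(Y \right)} = 2$ ($l{\left(Y \right)} = 2 + \left(Y - Y\right) = 2 + 0 = 2$)
$W{\left(X \right)} = 0$ ($W{\left(X \right)} = \frac{0}{X} = 0$)
$- 107 P + W{\left(l{\left(-1 \right)} \right)} = \left(-107\right) 130 + 0 = -13910 + 0 = -13910$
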